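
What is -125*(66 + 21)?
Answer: -10875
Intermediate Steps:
-125*(66 + 21) = -125*87 = -10875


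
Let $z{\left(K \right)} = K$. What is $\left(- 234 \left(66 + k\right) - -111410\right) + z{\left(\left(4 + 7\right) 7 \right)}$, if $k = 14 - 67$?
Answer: $108445$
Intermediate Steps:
$k = -53$ ($k = 14 - 67 = -53$)
$\left(- 234 \left(66 + k\right) - -111410\right) + z{\left(\left(4 + 7\right) 7 \right)} = \left(- 234 \left(66 - 53\right) - -111410\right) + \left(4 + 7\right) 7 = \left(\left(-234\right) 13 + 111410\right) + 11 \cdot 7 = \left(-3042 + 111410\right) + 77 = 108368 + 77 = 108445$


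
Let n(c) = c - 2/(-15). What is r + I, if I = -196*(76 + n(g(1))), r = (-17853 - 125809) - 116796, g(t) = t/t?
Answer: -4133642/15 ≈ -2.7558e+5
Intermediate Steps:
g(t) = 1
n(c) = 2/15 + c (n(c) = c - 2*(-1/15) = c + 2/15 = 2/15 + c)
r = -260458 (r = -143662 - 116796 = -260458)
I = -226772/15 (I = -196*(76 + (2/15 + 1)) = -196*(76 + 17/15) = -196*1157/15 = -226772/15 ≈ -15118.)
r + I = -260458 - 226772/15 = -4133642/15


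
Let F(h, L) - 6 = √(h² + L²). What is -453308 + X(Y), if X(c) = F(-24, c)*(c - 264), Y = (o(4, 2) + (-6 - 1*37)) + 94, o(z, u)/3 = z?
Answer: -454514 - 603*√505 ≈ -4.6807e+5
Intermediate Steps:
o(z, u) = 3*z
F(h, L) = 6 + √(L² + h²) (F(h, L) = 6 + √(h² + L²) = 6 + √(L² + h²))
Y = 63 (Y = (3*4 + (-6 - 1*37)) + 94 = (12 + (-6 - 37)) + 94 = (12 - 43) + 94 = -31 + 94 = 63)
X(c) = (-264 + c)*(6 + √(576 + c²)) (X(c) = (6 + √(c² + (-24)²))*(c - 264) = (6 + √(c² + 576))*(-264 + c) = (6 + √(576 + c²))*(-264 + c) = (-264 + c)*(6 + √(576 + c²)))
-453308 + X(Y) = -453308 + (-264 + 63)*(6 + √(576 + 63²)) = -453308 - 201*(6 + √(576 + 3969)) = -453308 - 201*(6 + √4545) = -453308 - 201*(6 + 3*√505) = -453308 + (-1206 - 603*√505) = -454514 - 603*√505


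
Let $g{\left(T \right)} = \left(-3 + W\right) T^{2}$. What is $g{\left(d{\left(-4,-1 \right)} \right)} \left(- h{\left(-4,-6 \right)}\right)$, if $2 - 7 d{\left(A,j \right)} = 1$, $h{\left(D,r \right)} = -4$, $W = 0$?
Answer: $- \frac{12}{49} \approx -0.2449$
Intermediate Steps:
$d{\left(A,j \right)} = \frac{1}{7}$ ($d{\left(A,j \right)} = \frac{2}{7} - \frac{1}{7} = \frac{1}{7}$)
$g{\left(T \right)} = - 3 T^{2}$ ($g{\left(T \right)} = \left(-3 + 0\right) T^{2} = - 3 T^{2}$)
$g{\left(d{\left(-4,-1 \right)} \right)} \left(- h{\left(-4,-6 \right)}\right) = - \frac{3}{49} \left(\left(-1\right) \left(-4\right)\right) = \left(-3\right) \frac{1}{49} \cdot 4 = \left(- \frac{3}{49}\right) 4 = - \frac{12}{49}$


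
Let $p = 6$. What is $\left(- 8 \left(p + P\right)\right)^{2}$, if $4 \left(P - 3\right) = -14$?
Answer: $1936$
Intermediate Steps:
$P = - \frac{1}{2}$ ($P = 3 + \frac{1}{4} \left(-14\right) = 3 - \frac{7}{2} = - \frac{1}{2} \approx -0.5$)
$\left(- 8 \left(p + P\right)\right)^{2} = \left(- 8 \left(6 - \frac{1}{2}\right)\right)^{2} = \left(\left(-8\right) \frac{11}{2}\right)^{2} = \left(-44\right)^{2} = 1936$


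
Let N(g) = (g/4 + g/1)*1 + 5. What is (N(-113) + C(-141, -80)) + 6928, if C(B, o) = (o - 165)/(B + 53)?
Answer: 597919/88 ≈ 6794.5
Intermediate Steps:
C(B, o) = (-165 + o)/(53 + B)
N(g) = 5 + 5*g/4 (N(g) = (g*(1/4) + g*1)*1 + 5 = (g/4 + g)*1 + 5 = (5*g/4)*1 + 5 = 5*g/4 + 5 = 5 + 5*g/4)
(N(-113) + C(-141, -80)) + 6928 = ((5 + (5/4)*(-113)) + (-165 - 80)/(53 - 141)) + 6928 = ((5 - 565/4) - 245/(-88)) + 6928 = (-545/4 - 1/88*(-245)) + 6928 = (-545/4 + 245/88) + 6928 = -11745/88 + 6928 = 597919/88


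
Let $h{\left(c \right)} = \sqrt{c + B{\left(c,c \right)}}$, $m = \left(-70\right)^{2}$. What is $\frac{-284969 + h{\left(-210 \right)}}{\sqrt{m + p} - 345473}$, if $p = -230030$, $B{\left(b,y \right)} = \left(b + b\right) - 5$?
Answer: $\frac{284969 - i \sqrt{635}}{345473 - i \sqrt{225130}} \approx 0.82486 + 0.0010599 i$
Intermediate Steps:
$B{\left(b,y \right)} = -5 + 2 b$ ($B{\left(b,y \right)} = 2 b - 5 = -5 + 2 b$)
$m = 4900$
$h{\left(c \right)} = \sqrt{-5 + 3 c}$ ($h{\left(c \right)} = \sqrt{c + \left(-5 + 2 c\right)} = \sqrt{-5 + 3 c}$)
$\frac{-284969 + h{\left(-210 \right)}}{\sqrt{m + p} - 345473} = \frac{-284969 + \sqrt{-5 + 3 \left(-210\right)}}{\sqrt{4900 - 230030} - 345473} = \frac{-284969 + \sqrt{-5 - 630}}{\sqrt{-225130} - 345473} = \frac{-284969 + \sqrt{-635}}{i \sqrt{225130} - 345473} = \frac{-284969 + i \sqrt{635}}{-345473 + i \sqrt{225130}}$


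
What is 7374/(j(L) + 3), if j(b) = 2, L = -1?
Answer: 7374/5 ≈ 1474.8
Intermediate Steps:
7374/(j(L) + 3) = 7374/(2 + 3) = 7374/5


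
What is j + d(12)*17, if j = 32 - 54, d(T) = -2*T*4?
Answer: -1654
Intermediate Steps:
d(T) = -8*T
j = -22
j + d(12)*17 = -22 - 8*12*17 = -22 - 96*17 = -22 - 1632 = -1654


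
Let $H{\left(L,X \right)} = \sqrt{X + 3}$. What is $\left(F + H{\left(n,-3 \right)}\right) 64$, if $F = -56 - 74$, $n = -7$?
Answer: $-8320$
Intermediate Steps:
$F = -130$
$H{\left(L,X \right)} = \sqrt{3 + X}$
$\left(F + H{\left(n,-3 \right)}\right) 64 = \left(-130 + \sqrt{3 - 3}\right) 64 = \left(-130 + \sqrt{0}\right) 64 = \left(-130 + 0\right) 64 = \left(-130\right) 64 = -8320$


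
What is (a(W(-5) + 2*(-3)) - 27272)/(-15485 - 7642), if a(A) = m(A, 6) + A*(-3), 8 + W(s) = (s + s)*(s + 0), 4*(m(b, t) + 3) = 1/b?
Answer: 3943151/3330288 ≈ 1.1840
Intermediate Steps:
m(b, t) = -3 + 1/(4*b)
W(s) = -8 + 2*s² (W(s) = -8 + (s + s)*(s + 0) = -8 + (2*s)*s = -8 + 2*s²)
a(A) = -3 - 3*A + 1/(4*A) (a(A) = (-3 + 1/(4*A)) + A*(-3) = (-3 + 1/(4*A)) - 3*A = -3 - 3*A + 1/(4*A))
(a(W(-5) + 2*(-3)) - 27272)/(-15485 - 7642) = ((-3 - 3*((-8 + 2*(-5)²) + 2*(-3)) + 1/(4*((-8 + 2*(-5)²) + 2*(-3)))) - 27272)/(-15485 - 7642) = ((-3 - 3*((-8 + 2*25) - 6) + 1/(4*((-8 + 2*25) - 6))) - 27272)/(-23127) = ((-3 - 3*((-8 + 50) - 6) + 1/(4*((-8 + 50) - 6))) - 27272)*(-1/23127) = ((-3 - 3*(42 - 6) + 1/(4*(42 - 6))) - 27272)*(-1/23127) = ((-3 - 3*36 + (¼)/36) - 27272)*(-1/23127) = ((-3 - 108 + (¼)*(1/36)) - 27272)*(-1/23127) = ((-3 - 108 + 1/144) - 27272)*(-1/23127) = (-15983/144 - 27272)*(-1/23127) = -3943151/144*(-1/23127) = 3943151/3330288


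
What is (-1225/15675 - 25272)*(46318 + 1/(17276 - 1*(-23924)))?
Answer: -30238170490694393/25832400 ≈ -1.1706e+9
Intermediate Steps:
(-1225/15675 - 25272)*(46318 + 1/(17276 - 1*(-23924))) = (-1225*1/15675 - 25272)*(46318 + 1/(17276 + 23924)) = (-49/627 - 25272)*(46318 + 1/41200) = -15845593*(46318 + 1/41200)/627 = -15845593/627*1908301601/41200 = -30238170490694393/25832400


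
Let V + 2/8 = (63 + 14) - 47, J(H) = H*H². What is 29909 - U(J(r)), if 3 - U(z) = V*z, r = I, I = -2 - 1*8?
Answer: 156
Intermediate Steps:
I = -10 (I = -2 - 8 = -10)
r = -10
J(H) = H³
V = 119/4 (V = -¼ + ((63 + 14) - 47) = -¼ + (77 - 47) = -¼ + 30 = 119/4 ≈ 29.750)
U(z) = 3 - 119*z/4
29909 - U(J(r)) = 29909 - (3 - 119/4*(-10)³) = 29909 - (3 - 119/4*(-1000)) = 29909 - (3 + 29750) = 29909 - 1*29753 = 29909 - 29753 = 156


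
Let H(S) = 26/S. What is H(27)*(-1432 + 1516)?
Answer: 728/9 ≈ 80.889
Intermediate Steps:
H(27)*(-1432 + 1516) = (26/27)*(-1432 + 1516) = (26*(1/27))*84 = (26/27)*84 = 728/9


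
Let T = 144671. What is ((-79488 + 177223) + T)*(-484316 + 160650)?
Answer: -78458580396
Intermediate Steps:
((-79488 + 177223) + T)*(-484316 + 160650) = ((-79488 + 177223) + 144671)*(-484316 + 160650) = (97735 + 144671)*(-323666) = 242406*(-323666) = -78458580396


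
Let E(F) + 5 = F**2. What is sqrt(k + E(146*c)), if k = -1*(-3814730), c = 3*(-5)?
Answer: 5*sqrt(344433) ≈ 2934.4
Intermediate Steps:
c = -15
k = 3814730
E(F) = -5 + F**2
sqrt(k + E(146*c)) = sqrt(3814730 + (-5 + (146*(-15))**2)) = sqrt(3814730 + (-5 + (-2190)**2)) = sqrt(3814730 + (-5 + 4796100)) = sqrt(3814730 + 4796095) = sqrt(8610825) = 5*sqrt(344433)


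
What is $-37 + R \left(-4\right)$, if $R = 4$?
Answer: $-53$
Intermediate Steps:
$-37 + R \left(-4\right) = -37 + 4 \left(-4\right) = -37 - 16 = -53$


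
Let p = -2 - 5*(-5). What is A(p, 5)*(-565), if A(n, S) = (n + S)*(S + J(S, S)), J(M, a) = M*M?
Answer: -474600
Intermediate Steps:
p = 23 (p = -2 + 25 = 23)
J(M, a) = M**2
A(n, S) = (S + n)*(S + S**2) (A(n, S) = (n + S)*(S + S**2) = (S + n)*(S + S**2))
A(p, 5)*(-565) = (5*(5 + 23 + 5**2 + 5*23))*(-565) = (5*(5 + 23 + 25 + 115))*(-565) = (5*168)*(-565) = 840*(-565) = -474600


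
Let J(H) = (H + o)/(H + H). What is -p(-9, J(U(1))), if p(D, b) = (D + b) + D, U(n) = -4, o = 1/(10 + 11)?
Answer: 2941/168 ≈ 17.506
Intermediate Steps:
o = 1/21 ≈ 0.047619
J(H) = (1/21 + H)/(2*H) (J(H) = (H + 1/21)/(H + H) = (1/21 + H)/((2*H)) = (1/21 + H)*(1/(2*H)) = (1/21 + H)/(2*H))
p(D, b) = b + 2*D
-p(-9, J(U(1))) = -((1/42)*(1 + 21*(-4))/(-4) + 2*(-9)) = -((1/42)*(-¼)*(1 - 84) - 18) = -((1/42)*(-¼)*(-83) - 18) = -(83/168 - 18) = -1*(-2941/168) = 2941/168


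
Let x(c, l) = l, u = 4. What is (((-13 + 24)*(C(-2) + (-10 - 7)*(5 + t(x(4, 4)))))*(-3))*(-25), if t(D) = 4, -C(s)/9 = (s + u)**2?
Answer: -155925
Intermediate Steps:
C(s) = -9*(4 + s)**2 (C(s) = -9*(s + 4)**2 = -9*(4 + s)**2)
(((-13 + 24)*(C(-2) + (-10 - 7)*(5 + t(x(4, 4)))))*(-3))*(-25) = (((-13 + 24)*(-9*(4 - 2)**2 + (-10 - 7)*(5 + 4)))*(-3))*(-25) = ((11*(-9*2**2 - 17*9))*(-3))*(-25) = ((11*(-9*4 - 153))*(-3))*(-25) = ((11*(-36 - 153))*(-3))*(-25) = ((11*(-189))*(-3))*(-25) = -2079*(-3)*(-25) = 6237*(-25) = -155925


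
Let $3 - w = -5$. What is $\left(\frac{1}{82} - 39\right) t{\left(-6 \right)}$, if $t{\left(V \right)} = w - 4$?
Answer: $- \frac{6394}{41} \approx -155.95$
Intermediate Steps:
$w = 8$ ($w = 3 - -5 = 3 + 5 = 8$)
$t{\left(V \right)} = 4$ ($t{\left(V \right)} = 8 - 4 = 4$)
$\left(\frac{1}{82} - 39\right) t{\left(-6 \right)} = \left(\frac{1}{82} - 39\right) 4 = \left(- \frac{3197}{82}\right) 4 = - \frac{6394}{41}$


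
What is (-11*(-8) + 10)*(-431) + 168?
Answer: -42070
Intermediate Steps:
(-11*(-8) + 10)*(-431) + 168 = (88 + 10)*(-431) + 168 = 98*(-431) + 168 = -42238 + 168 = -42070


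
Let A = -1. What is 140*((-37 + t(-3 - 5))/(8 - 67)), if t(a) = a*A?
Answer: 4060/59 ≈ 68.814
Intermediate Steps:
t(a) = -a (t(a) = a*(-1) = -a)
140*((-37 + t(-3 - 5))/(8 - 67)) = 140*((-37 - (-3 - 5))/(8 - 67)) = 140*((-37 - 1*(-8))/(-59)) = 140*((-37 + 8)*(-1/59)) = 140*(-29*(-1/59)) = 140*(29/59) = 4060/59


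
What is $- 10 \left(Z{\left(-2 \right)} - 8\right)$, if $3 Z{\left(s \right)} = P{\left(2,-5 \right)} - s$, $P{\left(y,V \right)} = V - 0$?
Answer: $90$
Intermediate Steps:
$P{\left(y,V \right)} = V$ ($P{\left(y,V \right)} = V + 0 = V$)
$Z{\left(s \right)} = - \frac{5}{3} - \frac{s}{3}$ ($Z{\left(s \right)} = \frac{-5 - s}{3} = - \frac{5}{3} - \frac{s}{3}$)
$- 10 \left(Z{\left(-2 \right)} - 8\right) = - 10 \left(\left(- \frac{5}{3} - - \frac{2}{3}\right) - 8\right) = - 10 \left(\left(- \frac{5}{3} + \frac{2}{3}\right) - 8\right) = - 10 \left(-1 - 8\right) = \left(-10\right) \left(-9\right) = 90$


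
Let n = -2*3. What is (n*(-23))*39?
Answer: 5382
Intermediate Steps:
n = -6
(n*(-23))*39 = -6*(-23)*39 = 138*39 = 5382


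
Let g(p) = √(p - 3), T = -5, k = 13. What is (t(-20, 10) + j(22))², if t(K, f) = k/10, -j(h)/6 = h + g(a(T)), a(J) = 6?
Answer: 1719049/100 + 7842*√3/5 ≈ 19907.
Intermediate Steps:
g(p) = √(-3 + p)
j(h) = -6*h - 6*√3 (j(h) = -6*(h + √(-3 + 6)) = -6*(h + √3) = -6*h - 6*√3)
t(K, f) = 13/10
(t(-20, 10) + j(22))² = (13/10 + (-6*22 - 6*√3))² = (13/10 + (-132 - 6*√3))² = (-1307/10 - 6*√3)²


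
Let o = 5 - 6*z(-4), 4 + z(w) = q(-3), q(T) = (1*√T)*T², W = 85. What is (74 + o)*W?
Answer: 8755 - 4590*I*√3 ≈ 8755.0 - 7950.1*I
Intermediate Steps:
q(T) = T^(5/2) (q(T) = √T*T² = T^(5/2))
z(w) = -4 + 9*I*√3 (z(w) = -4 + (-3)^(5/2) = -4 + 9*I*√3)
o = 29 - 54*I*√3 (o = 5 - 6*(-4 + 9*I*√3) = 5 + (24 - 54*I*√3) = 29 - 54*I*√3 ≈ 29.0 - 93.531*I)
(74 + o)*W = (74 + (29 - 54*I*√3))*85 = (103 - 54*I*√3)*85 = 8755 - 4590*I*√3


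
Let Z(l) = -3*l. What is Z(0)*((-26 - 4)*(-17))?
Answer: 0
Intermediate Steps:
Z(0)*((-26 - 4)*(-17)) = (-3*0)*((-26 - 4)*(-17)) = 0*(-30*(-17)) = 0*510 = 0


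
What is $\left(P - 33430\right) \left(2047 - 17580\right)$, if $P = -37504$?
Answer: $1101817822$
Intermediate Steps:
$\left(P - 33430\right) \left(2047 - 17580\right) = \left(-37504 - 33430\right) \left(2047 - 17580\right) = \left(-70934\right) \left(-15533\right) = 1101817822$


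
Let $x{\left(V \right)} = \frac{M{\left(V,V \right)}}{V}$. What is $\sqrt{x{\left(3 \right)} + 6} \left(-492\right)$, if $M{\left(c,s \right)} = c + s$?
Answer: $- 984 \sqrt{2} \approx -1391.6$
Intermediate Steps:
$x{\left(V \right)} = 2$ ($x{\left(V \right)} = \frac{V + V}{V} = \frac{2 V}{V} = 2$)
$\sqrt{x{\left(3 \right)} + 6} \left(-492\right) = \sqrt{2 + 6} \left(-492\right) = \sqrt{8} \left(-492\right) = 2 \sqrt{2} \left(-492\right) = - 984 \sqrt{2}$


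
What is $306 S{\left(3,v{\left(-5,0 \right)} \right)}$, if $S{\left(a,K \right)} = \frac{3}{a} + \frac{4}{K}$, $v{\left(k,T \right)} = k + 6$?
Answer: $1530$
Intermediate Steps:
$v{\left(k,T \right)} = 6 + k$
$306 S{\left(3,v{\left(-5,0 \right)} \right)} = 306 \left(\frac{3}{3} + \frac{4}{6 - 5}\right) = 306 \left(3 \cdot \frac{1}{3} + \frac{4}{1}\right) = 306 \left(1 + 4 \cdot 1\right) = 306 \left(1 + 4\right) = 306 \cdot 5 = 1530$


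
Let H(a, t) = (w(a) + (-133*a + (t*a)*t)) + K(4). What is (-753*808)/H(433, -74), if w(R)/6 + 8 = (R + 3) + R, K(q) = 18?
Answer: -202808/772901 ≈ -0.26240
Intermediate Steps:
w(R) = -30 + 12*R (w(R) = -48 + 6*((R + 3) + R) = -48 + 6*((3 + R) + R) = -48 + 6*(3 + 2*R) = -48 + (18 + 12*R) = -30 + 12*R)
H(a, t) = -12 - 121*a + a*t² (H(a, t) = ((-30 + 12*a) + (-133*a + (t*a)*t)) + 18 = ((-30 + 12*a) + (-133*a + (a*t)*t)) + 18 = ((-30 + 12*a) + (-133*a + a*t²)) + 18 = (-30 - 121*a + a*t²) + 18 = -12 - 121*a + a*t²)
(-753*808)/H(433, -74) = (-753*808)/(-12 - 121*433 + 433*(-74)²) = -608424/(-12 - 52393 + 433*5476) = -608424/(-12 - 52393 + 2371108) = -608424/2318703 = -608424*1/2318703 = -202808/772901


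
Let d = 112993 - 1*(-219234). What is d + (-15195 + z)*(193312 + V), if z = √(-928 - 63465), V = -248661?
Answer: 841360282 - 55349*I*√64393 ≈ 8.4136e+8 - 1.4045e+7*I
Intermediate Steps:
z = I*√64393 (z = √(-64393) = I*√64393 ≈ 253.76*I)
d = 332227 (d = 112993 + 219234 = 332227)
d + (-15195 + z)*(193312 + V) = 332227 + (-15195 + I*√64393)*(193312 - 248661) = 332227 + (-15195 + I*√64393)*(-55349) = 332227 + (841028055 - 55349*I*√64393) = 841360282 - 55349*I*√64393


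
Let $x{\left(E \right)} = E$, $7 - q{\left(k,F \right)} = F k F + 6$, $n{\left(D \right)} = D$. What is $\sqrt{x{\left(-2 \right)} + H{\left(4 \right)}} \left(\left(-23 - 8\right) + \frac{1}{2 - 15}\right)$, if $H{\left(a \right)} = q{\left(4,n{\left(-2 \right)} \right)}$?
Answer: $- \frac{404 i \sqrt{17}}{13} \approx - 128.13 i$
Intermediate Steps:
$q{\left(k,F \right)} = 1 - k F^{2}$ ($q{\left(k,F \right)} = 7 - \left(F k F + 6\right) = 7 - \left(k F^{2} + 6\right) = 7 - \left(6 + k F^{2}\right) = 1 - k F^{2}$)
$H{\left(a \right)} = -15$ ($H{\left(a \right)} = 1 - 4 \left(-2\right)^{2} = 1 - 4 \cdot 4 = 1 - 16 = -15$)
$\sqrt{x{\left(-2 \right)} + H{\left(4 \right)}} \left(\left(-23 - 8\right) + \frac{1}{2 - 15}\right) = \sqrt{-2 - 15} \left(\left(-23 - 8\right) + \frac{1}{2 - 15}\right) = \sqrt{-17} \left(-31 + \frac{1}{-13}\right) = i \sqrt{17} \left(-31 - \frac{1}{13}\right) = i \sqrt{17} \left(- \frac{404}{13}\right) = - \frac{404 i \sqrt{17}}{13}$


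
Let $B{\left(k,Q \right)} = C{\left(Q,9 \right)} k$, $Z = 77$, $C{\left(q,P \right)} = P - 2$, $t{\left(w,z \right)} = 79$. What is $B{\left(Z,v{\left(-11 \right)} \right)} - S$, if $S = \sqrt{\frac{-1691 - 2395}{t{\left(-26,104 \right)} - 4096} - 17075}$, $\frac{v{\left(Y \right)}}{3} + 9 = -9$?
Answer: $539 - \frac{i \sqrt{30612302357}}{1339} \approx 539.0 - 130.67 i$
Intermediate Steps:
$C{\left(q,P \right)} = -2 + P$
$v{\left(Y \right)} = -54$ ($v{\left(Y \right)} = -27 + 3 \left(-9\right) = -27 - 27 = -54$)
$B{\left(k,Q \right)} = 7 k$ ($B{\left(k,Q \right)} = \left(-2 + 9\right) k = 7 k$)
$S = \frac{i \sqrt{30612302357}}{1339}$ ($S = \sqrt{\frac{-1691 - 2395}{79 - 4096} - 17075} = \sqrt{- \frac{4086}{-4017} - 17075} = \sqrt{\left(-4086\right) \left(- \frac{1}{4017}\right) - 17075} = \sqrt{\frac{1362}{1339} - 17075} = \sqrt{- \frac{22862063}{1339}} = \frac{i \sqrt{30612302357}}{1339} \approx 130.67 i$)
$B{\left(Z,v{\left(-11 \right)} \right)} - S = 7 \cdot 77 - \frac{i \sqrt{30612302357}}{1339} = 539 - \frac{i \sqrt{30612302357}}{1339}$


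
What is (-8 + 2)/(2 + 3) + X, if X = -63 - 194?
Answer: -1291/5 ≈ -258.20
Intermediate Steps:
X = -257
(-8 + 2)/(2 + 3) + X = (-8 + 2)/(2 + 3) - 257 = -6/5 - 257 = -1291/5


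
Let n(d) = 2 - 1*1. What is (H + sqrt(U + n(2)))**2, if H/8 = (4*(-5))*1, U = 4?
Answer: (160 - sqrt(5))**2 ≈ 24889.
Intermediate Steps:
n(d) = 1 (n(d) = 2 - 1 = 1)
H = -160 (H = 8*((4*(-5))*1) = 8*(-20*1) = 8*(-20) = -160)
(H + sqrt(U + n(2)))**2 = (-160 + sqrt(4 + 1))**2 = (-160 + sqrt(5))**2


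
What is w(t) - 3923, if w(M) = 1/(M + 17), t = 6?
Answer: -90228/23 ≈ -3923.0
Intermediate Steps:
w(M) = 1/(17 + M)
w(t) - 3923 = 1/(17 + 6) - 3923 = 1/23 - 3923 = -90228/23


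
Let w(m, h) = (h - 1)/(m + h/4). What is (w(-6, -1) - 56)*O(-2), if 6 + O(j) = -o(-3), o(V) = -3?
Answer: 4176/25 ≈ 167.04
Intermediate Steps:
w(m, h) = (-1 + h)/(m + h/4) (w(m, h) = (-1 + h)/(m + h*(1/4)) = (-1 + h)/(m + h/4))
O(j) = -3 (O(j) = -6 - 1*(-3) = -6 + 3 = -3)
(w(-6, -1) - 56)*O(-2) = (4*(-1 - 1)/(-1 + 4*(-6)) - 56)*(-3) = (4*(-2)/(-1 - 24) - 56)*(-3) = (4*(-2)/(-25) - 56)*(-3) = (4*(-1/25)*(-2) - 56)*(-3) = (8/25 - 56)*(-3) = -1392/25*(-3) = 4176/25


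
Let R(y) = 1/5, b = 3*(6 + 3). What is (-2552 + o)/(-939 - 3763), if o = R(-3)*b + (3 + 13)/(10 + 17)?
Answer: 343711/634770 ≈ 0.54147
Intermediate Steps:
b = 27 (b = 3*9 = 27)
R(y) = ⅕
o = 809/135 (o = (⅕)*27 + (3 + 13)/(10 + 17) = 27/5 + 16/27 = 809/135 ≈ 5.9926)
(-2552 + o)/(-939 - 3763) = (-2552 + 809/135)/(-939 - 3763) = -343711/135/(-4702) = -343711/135*(-1/4702) = 343711/634770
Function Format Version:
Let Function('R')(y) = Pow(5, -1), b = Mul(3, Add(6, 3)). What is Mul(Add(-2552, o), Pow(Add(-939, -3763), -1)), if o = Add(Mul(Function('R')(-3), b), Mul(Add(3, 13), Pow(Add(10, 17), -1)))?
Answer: Rational(343711, 634770) ≈ 0.54147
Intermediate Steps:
b = 27 (b = Mul(3, 9) = 27)
Function('R')(y) = Rational(1, 5)
o = Rational(809, 135) (o = Add(Mul(Rational(1, 5), 27), Mul(Add(3, 13), Pow(Add(10, 17), -1))) = Add(Rational(27, 5), Mul(16, Pow(27, -1))) = Add(Rational(27, 5), Mul(16, Rational(1, 27))) = Add(Rational(27, 5), Rational(16, 27)) = Rational(809, 135) ≈ 5.9926)
Mul(Add(-2552, o), Pow(Add(-939, -3763), -1)) = Mul(Add(-2552, Rational(809, 135)), Pow(Add(-939, -3763), -1)) = Mul(Rational(-343711, 135), Pow(-4702, -1)) = Mul(Rational(-343711, 135), Rational(-1, 4702)) = Rational(343711, 634770)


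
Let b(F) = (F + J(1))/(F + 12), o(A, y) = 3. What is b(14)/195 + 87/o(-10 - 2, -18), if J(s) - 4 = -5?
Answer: 11311/390 ≈ 29.003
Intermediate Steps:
J(s) = -1 (J(s) = 4 - 5 = -1)
b(F) = (-1 + F)/(12 + F) (b(F) = (F - 1)/(F + 12) = (-1 + F)/(12 + F))
b(14)/195 + 87/o(-10 - 2, -18) = ((-1 + 14)/(12 + 14))/195 + 87/3 = (13/26)*(1/195) + 87*(⅓) = ((1/26)*13)*(1/195) + 29 = (½)*(1/195) + 29 = 1/390 + 29 = 11311/390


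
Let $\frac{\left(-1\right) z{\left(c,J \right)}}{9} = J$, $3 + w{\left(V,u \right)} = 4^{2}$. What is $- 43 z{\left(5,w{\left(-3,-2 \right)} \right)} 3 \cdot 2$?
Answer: $30186$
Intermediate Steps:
$w{\left(V,u \right)} = 13$ ($w{\left(V,u \right)} = -3 + 4^{2} = -3 + 16 = 13$)
$z{\left(c,J \right)} = - 9 J$
$- 43 z{\left(5,w{\left(-3,-2 \right)} \right)} 3 \cdot 2 = - 43 \left(\left(-9\right) 13\right) 3 \cdot 2 = \left(-43\right) \left(-117\right) 6 = 5031 \cdot 6 = 30186$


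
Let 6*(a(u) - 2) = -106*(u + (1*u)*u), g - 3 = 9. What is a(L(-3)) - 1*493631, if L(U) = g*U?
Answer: -515889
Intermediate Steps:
g = 12 (g = 3 + 9 = 12)
L(U) = 12*U
a(u) = 2 - 53*u/3 - 53*u²/3 (a(u) = 2 + (-106*(u + (1*u)*u))/6 = 2 + (-106*(u + u*u))/6 = 2 + (-106*(u + u²))/6 = 2 + (-106*u - 106*u²)/6 = 2 + (-53*u/3 - 53*u²/3) = 2 - 53*u/3 - 53*u²/3)
a(L(-3)) - 1*493631 = (2 - 212*(-3) - 53*(12*(-3))²/3) - 1*493631 = (2 - 53/3*(-36) - 53/3*(-36)²) - 493631 = (2 + 636 - 53/3*1296) - 493631 = (2 + 636 - 22896) - 493631 = -22258 - 493631 = -515889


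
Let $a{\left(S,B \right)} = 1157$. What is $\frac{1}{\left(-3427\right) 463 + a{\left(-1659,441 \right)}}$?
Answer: $- \frac{1}{1585544} \approx -6.307 \cdot 10^{-7}$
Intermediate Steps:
$\frac{1}{\left(-3427\right) 463 + a{\left(-1659,441 \right)}} = \frac{1}{\left(-3427\right) 463 + 1157} = \frac{1}{-1586701 + 1157} = \frac{1}{-1585544} = - \frac{1}{1585544}$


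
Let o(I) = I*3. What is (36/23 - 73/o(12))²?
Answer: 146689/685584 ≈ 0.21396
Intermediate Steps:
o(I) = 3*I
(36/23 - 73/o(12))² = (36/23 - 73/(3*12))² = (36*(1/23) - 73/36)² = (36/23 - 73*1/36)² = (36/23 - 73/36)² = (-383/828)² = 146689/685584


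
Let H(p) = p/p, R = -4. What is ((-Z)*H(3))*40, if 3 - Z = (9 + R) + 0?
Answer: 80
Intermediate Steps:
H(p) = 1
Z = -2 (Z = 3 - ((9 - 4) + 0) = 3 - (5 + 0) = 3 - 1*5 = 3 - 5 = -2)
((-Z)*H(3))*40 = (-1*(-2)*1)*40 = (2*1)*40 = 2*40 = 80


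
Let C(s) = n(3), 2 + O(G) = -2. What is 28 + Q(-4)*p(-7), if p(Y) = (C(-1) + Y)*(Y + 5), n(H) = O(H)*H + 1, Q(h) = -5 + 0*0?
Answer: -152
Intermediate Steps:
Q(h) = -5 (Q(h) = -5 + 0 = -5)
O(G) = -4 (O(G) = -2 - 2 = -4)
n(H) = 1 - 4*H (n(H) = -4*H + 1 = 1 - 4*H)
C(s) = -11 (C(s) = 1 - 4*3 = 1 - 12 = -11)
p(Y) = (-11 + Y)*(5 + Y) (p(Y) = (-11 + Y)*(Y + 5) = (-11 + Y)*(5 + Y))
28 + Q(-4)*p(-7) = 28 - 5*(-55 + (-7)**2 - 6*(-7)) = 28 - 5*(-55 + 49 + 42) = 28 - 5*36 = 28 - 180 = -152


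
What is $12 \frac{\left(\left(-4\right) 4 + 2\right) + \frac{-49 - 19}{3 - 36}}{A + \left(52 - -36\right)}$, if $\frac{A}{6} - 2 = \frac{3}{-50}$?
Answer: $- \frac{39400}{27401} \approx -1.4379$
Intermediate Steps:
$A = \frac{291}{25}$ ($A = 12 + 6 \frac{3}{-50} = 12 + 6 \cdot 3 \left(- \frac{1}{50}\right) = 12 + 6 \left(- \frac{3}{50}\right) = 12 - \frac{9}{25} = \frac{291}{25} \approx 11.64$)
$12 \frac{\left(\left(-4\right) 4 + 2\right) + \frac{-49 - 19}{3 - 36}}{A + \left(52 - -36\right)} = 12 \frac{\left(\left(-4\right) 4 + 2\right) + \frac{-49 - 19}{3 - 36}}{\frac{291}{25} + \left(52 - -36\right)} = 12 \frac{\left(-16 + 2\right) - \frac{68}{-33}}{\frac{291}{25} + \left(52 + 36\right)} = 12 \frac{-14 - - \frac{68}{33}}{\frac{291}{25} + 88} = 12 \frac{-14 + \frac{68}{33}}{\frac{2491}{25}} = 12 \left(\left(- \frac{394}{33}\right) \frac{25}{2491}\right) = 12 \left(- \frac{9850}{82203}\right) = - \frac{39400}{27401}$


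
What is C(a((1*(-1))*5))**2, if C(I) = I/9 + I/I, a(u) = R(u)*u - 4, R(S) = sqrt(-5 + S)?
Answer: 25*(1 - I*sqrt(10))**2/81 ≈ -2.7778 - 1.952*I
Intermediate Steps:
a(u) = -4 + u*sqrt(-5 + u) (a(u) = sqrt(-5 + u)*u - 4 = u*sqrt(-5 + u) - 4 = -4 + u*sqrt(-5 + u))
C(I) = 1 + I/9 (C(I) = I*(1/9) + 1 = I/9 + 1 = 1 + I/9)
C(a((1*(-1))*5))**2 = (1 + (-4 + ((1*(-1))*5)*sqrt(-5 + (1*(-1))*5))/9)**2 = (1 + (-4 + (-1*5)*sqrt(-5 - 1*5))/9)**2 = (1 + (-4 - 5*sqrt(-5 - 5))/9)**2 = (1 + (-4 - 5*I*sqrt(10))/9)**2 = (1 + (-4/9 - 5*I*sqrt(10)/9))**2 = (5/9 - 5*I*sqrt(10)/9)**2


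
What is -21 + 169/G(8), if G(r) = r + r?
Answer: -167/16 ≈ -10.438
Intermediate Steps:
G(r) = 2*r
-21 + 169/G(8) = -21 + 169/((2*8)) = -21 + 169/16 = -167/16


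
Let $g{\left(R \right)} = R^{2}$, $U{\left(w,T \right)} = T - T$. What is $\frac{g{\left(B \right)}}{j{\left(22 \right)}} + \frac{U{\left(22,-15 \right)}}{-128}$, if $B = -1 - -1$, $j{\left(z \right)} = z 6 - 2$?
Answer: $0$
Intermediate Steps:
$U{\left(w,T \right)} = 0$
$j{\left(z \right)} = -2 + 6 z$ ($j{\left(z \right)} = 6 z - 2 = -2 + 6 z$)
$B = 0$ ($B = -1 + 1 = 0$)
$\frac{g{\left(B \right)}}{j{\left(22 \right)}} + \frac{U{\left(22,-15 \right)}}{-128} = \frac{0^{2}}{-2 + 6 \cdot 22} + \frac{0}{-128} = \frac{0}{-2 + 132} + 0 \left(- \frac{1}{128}\right) = \frac{0}{130} + 0 = 0 \cdot \frac{1}{130} + 0 = 0 + 0 = 0$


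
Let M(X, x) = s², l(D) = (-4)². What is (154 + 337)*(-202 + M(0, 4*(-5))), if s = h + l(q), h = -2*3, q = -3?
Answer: -50082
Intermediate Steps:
h = -6
l(D) = 16
s = 10 (s = -6 + 16 = 10)
M(X, x) = 100 (M(X, x) = 10² = 100)
(154 + 337)*(-202 + M(0, 4*(-5))) = (154 + 337)*(-202 + 100) = 491*(-102) = -50082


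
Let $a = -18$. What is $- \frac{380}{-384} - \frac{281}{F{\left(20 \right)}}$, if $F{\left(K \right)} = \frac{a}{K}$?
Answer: $\frac{90205}{288} \approx 313.21$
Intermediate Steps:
$F{\left(K \right)} = - \frac{18}{K}$
$- \frac{380}{-384} - \frac{281}{F{\left(20 \right)}} = - \frac{380}{-384} - \frac{281}{\left(-18\right) \frac{1}{20}} = \left(-380\right) \left(- \frac{1}{384}\right) - \frac{281}{\left(-18\right) \frac{1}{20}} = \frac{95}{96} - \frac{281}{- \frac{9}{10}} = \frac{95}{96} - - \frac{2810}{9} = \frac{95}{96} + \frac{2810}{9} = \frac{90205}{288}$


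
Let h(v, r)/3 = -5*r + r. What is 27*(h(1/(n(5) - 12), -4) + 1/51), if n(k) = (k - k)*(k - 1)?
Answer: 22041/17 ≈ 1296.5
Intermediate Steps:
n(k) = 0 (n(k) = 0*(-1 + k) = 0)
h(v, r) = -12*r (h(v, r) = 3*(-5*r + r) = 3*(-4*r) = -12*r)
27*(h(1/(n(5) - 12), -4) + 1/51) = 27*(-12*(-4) + 1/51) = 27*(48 + 1/51) = 27*(2449/51) = 22041/17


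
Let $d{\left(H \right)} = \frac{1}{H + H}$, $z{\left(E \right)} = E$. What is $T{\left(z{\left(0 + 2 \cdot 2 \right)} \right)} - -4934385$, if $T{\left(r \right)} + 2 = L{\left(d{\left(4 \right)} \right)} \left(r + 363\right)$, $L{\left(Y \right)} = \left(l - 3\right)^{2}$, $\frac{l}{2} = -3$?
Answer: $4964110$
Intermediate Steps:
$l = -6$ ($l = 2 \left(-3\right) = -6$)
$d{\left(H \right)} = \frac{1}{2 H}$
$L{\left(Y \right)} = 81$ ($L{\left(Y \right)} = \left(-6 - 3\right)^{2} = \left(-9\right)^{2} = 81$)
$T{\left(r \right)} = 29401 + 81 r$ ($T{\left(r \right)} = -2 + 81 \left(r + 363\right) = -2 + 81 \left(363 + r\right) = -2 + \left(29403 + 81 r\right) = 29401 + 81 r$)
$T{\left(z{\left(0 + 2 \cdot 2 \right)} \right)} - -4934385 = \left(29401 + 81 \left(0 + 2 \cdot 2\right)\right) - -4934385 = \left(29401 + 81 \left(0 + 4\right)\right) + 4934385 = \left(29401 + 81 \cdot 4\right) + 4934385 = \left(29401 + 324\right) + 4934385 = 29725 + 4934385 = 4964110$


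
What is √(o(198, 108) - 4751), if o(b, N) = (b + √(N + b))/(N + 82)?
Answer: √(-171473480 + 570*√34)/190 ≈ 68.919*I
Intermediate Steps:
o(b, N) = (b + √(N + b))/(82 + N)
√(o(198, 108) - 4751) = √((198 + √(108 + 198))/(82 + 108) - 4751) = √((198 + √306)/190 - 4751) = √((198 + 3*√34)/190 - 4751) = √((99/95 + 3*√34/190) - 4751) = √(-451246/95 + 3*√34/190)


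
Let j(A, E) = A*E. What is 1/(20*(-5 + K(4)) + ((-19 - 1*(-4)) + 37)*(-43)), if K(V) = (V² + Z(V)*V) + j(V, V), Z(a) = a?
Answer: -1/86 ≈ -0.011628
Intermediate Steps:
K(V) = 3*V² (K(V) = (V² + V*V) + V*V = (V² + V²) + V² = 2*V² + V² = 3*V²)
1/(20*(-5 + K(4)) + ((-19 - 1*(-4)) + 37)*(-43)) = 1/(20*(-5 + 3*4²) + ((-19 - 1*(-4)) + 37)*(-43)) = 1/(20*(-5 + 3*16) + ((-19 + 4) + 37)*(-43)) = 1/(20*(-5 + 48) + (-15 + 37)*(-43)) = 1/(20*43 + 22*(-43)) = 1/(860 - 946) = 1/(-86) = -1/86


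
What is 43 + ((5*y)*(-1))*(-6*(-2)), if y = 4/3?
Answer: -37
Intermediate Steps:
y = 4/3 (y = 4*(⅓) = 4/3 ≈ 1.3333)
43 + ((5*y)*(-1))*(-6*(-2)) = 43 + ((5*(4/3))*(-1))*(-6*(-2)) = 43 + ((20/3)*(-1))*12 = 43 - 20/3*12 = 43 - 80 = -37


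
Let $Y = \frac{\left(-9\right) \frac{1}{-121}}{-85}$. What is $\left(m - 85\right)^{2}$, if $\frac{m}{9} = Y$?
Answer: $\frac{764410981636}{105781225} \approx 7226.3$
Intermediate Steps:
$Y = - \frac{9}{10285}$ ($Y = \left(-9\right) \left(- \frac{1}{121}\right) \left(- \frac{1}{85}\right) = \frac{9}{121} \left(- \frac{1}{85}\right) = - \frac{9}{10285} \approx -0.00087506$)
$m = - \frac{81}{10285}$ ($m = 9 \left(- \frac{9}{10285}\right) = - \frac{81}{10285} \approx -0.0078755$)
$\left(m - 85\right)^{2} = \left(- \frac{81}{10285} - 85\right)^{2} = \left(- \frac{874306}{10285}\right)^{2} = \frac{764410981636}{105781225}$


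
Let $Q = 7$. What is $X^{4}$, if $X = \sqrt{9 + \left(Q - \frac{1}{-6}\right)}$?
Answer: $\frac{9409}{36} \approx 261.36$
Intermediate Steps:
$X = \frac{\sqrt{582}}{6}$ ($X = \sqrt{9 + \left(7 - \frac{1}{-6}\right)} = \sqrt{9 + \left(7 - - \frac{1}{6}\right)} = \sqrt{9 + \left(7 + \frac{1}{6}\right)} = \sqrt{9 + \frac{43}{6}} = \sqrt{\frac{97}{6}} = \frac{\sqrt{582}}{6} \approx 4.0208$)
$X^{4} = \left(\frac{\sqrt{582}}{6}\right)^{4} = \frac{9409}{36}$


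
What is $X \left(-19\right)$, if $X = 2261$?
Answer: $-42959$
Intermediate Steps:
$X \left(-19\right) = 2261 \left(-19\right) = -42959$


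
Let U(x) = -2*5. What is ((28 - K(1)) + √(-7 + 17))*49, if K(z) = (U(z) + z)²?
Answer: -2597 + 49*√10 ≈ -2442.0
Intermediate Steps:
U(x) = -10
K(z) = (-10 + z)²
((28 - K(1)) + √(-7 + 17))*49 = ((28 - (-10 + 1)²) + √(-7 + 17))*49 = ((28 - 1*(-9)²) + √10)*49 = ((28 - 1*81) + √10)*49 = ((28 - 81) + √10)*49 = (-53 + √10)*49 = -2597 + 49*√10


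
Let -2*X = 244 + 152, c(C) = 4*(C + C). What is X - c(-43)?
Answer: 146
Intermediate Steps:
c(C) = 8*C (c(C) = 4*(2*C) = 8*C)
X = -198 (X = -(244 + 152)/2 = -1/2*396 = -198)
X - c(-43) = -198 - 8*(-43) = -198 - 1*(-344) = -198 + 344 = 146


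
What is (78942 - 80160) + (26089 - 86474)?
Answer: -61603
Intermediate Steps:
(78942 - 80160) + (26089 - 86474) = -1218 - 60385 = -61603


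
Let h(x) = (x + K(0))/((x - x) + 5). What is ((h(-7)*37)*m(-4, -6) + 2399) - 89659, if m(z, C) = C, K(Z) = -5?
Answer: -433636/5 ≈ -86727.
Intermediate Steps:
h(x) = -1 + x/5 (h(x) = (x - 5)/((x - x) + 5) = (-5 + x)/(0 + 5) = (-5 + x)/5 = (-5 + x)*(⅕) = -1 + x/5)
((h(-7)*37)*m(-4, -6) + 2399) - 89659 = (((-1 + (⅕)*(-7))*37)*(-6) + 2399) - 89659 = (((-1 - 7/5)*37)*(-6) + 2399) - 89659 = (-12/5*37*(-6) + 2399) - 89659 = (-444/5*(-6) + 2399) - 89659 = (2664/5 + 2399) - 89659 = 14659/5 - 89659 = -433636/5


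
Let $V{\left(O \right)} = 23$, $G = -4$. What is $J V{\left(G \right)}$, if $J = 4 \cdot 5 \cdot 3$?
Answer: $1380$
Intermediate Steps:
$J = 60$ ($J = 20 \cdot 3 = 60$)
$J V{\left(G \right)} = 60 \cdot 23 = 1380$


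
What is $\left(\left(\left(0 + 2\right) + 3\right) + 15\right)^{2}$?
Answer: $400$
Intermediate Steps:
$\left(\left(\left(0 + 2\right) + 3\right) + 15\right)^{2} = \left(\left(2 + 3\right) + 15\right)^{2} = \left(5 + 15\right)^{2} = 20^{2} = 400$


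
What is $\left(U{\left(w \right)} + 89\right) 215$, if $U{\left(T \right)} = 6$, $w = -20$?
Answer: $20425$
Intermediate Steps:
$\left(U{\left(w \right)} + 89\right) 215 = \left(6 + 89\right) 215 = 95 \cdot 215 = 20425$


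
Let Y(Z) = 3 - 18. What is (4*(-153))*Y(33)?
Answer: 9180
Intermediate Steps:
Y(Z) = -15
(4*(-153))*Y(33) = (4*(-153))*(-15) = -612*(-15) = 9180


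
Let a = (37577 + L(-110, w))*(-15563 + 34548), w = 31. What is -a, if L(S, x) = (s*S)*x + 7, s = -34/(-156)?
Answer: -27277477135/39 ≈ -6.9942e+8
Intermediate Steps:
s = 17/78 (s = -34*(-1/156) = 17/78 ≈ 0.21795)
L(S, x) = 7 + 17*S*x/78 (L(S, x) = (17*S/78)*x + 7 = 17*S*x/78 + 7 = 7 + 17*S*x/78)
a = 27277477135/39 (a = (37577 + (7 + (17/78)*(-110)*31))*(-15563 + 34548) = (37577 + (7 - 28985/39))*18985 = (37577 - 28712/39)*18985 = (1436791/39)*18985 = 27277477135/39 ≈ 6.9942e+8)
-a = -1*27277477135/39 = -27277477135/39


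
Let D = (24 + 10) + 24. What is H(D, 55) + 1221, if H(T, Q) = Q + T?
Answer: 1334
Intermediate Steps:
D = 58 (D = 34 + 24 = 58)
H(D, 55) + 1221 = (55 + 58) + 1221 = 113 + 1221 = 1334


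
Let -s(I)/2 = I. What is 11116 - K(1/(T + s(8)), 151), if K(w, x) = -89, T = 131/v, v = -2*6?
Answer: 11205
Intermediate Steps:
v = -12
T = -131/12 (T = 131/(-12) = 131*(-1/12) = -131/12 ≈ -10.917)
s(I) = -2*I
11116 - K(1/(T + s(8)), 151) = 11116 - 1*(-89) = 11116 + 89 = 11205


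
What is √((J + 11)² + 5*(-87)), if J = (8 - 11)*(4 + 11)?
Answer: √721 ≈ 26.851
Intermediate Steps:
J = -45 (J = -3*15 = -45)
√((J + 11)² + 5*(-87)) = √((-45 + 11)² + 5*(-87)) = √((-34)² - 435) = √(1156 - 435) = √721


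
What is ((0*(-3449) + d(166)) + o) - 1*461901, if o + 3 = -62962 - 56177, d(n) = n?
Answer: -580877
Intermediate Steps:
o = -119142 (o = -3 + (-62962 - 56177) = -3 - 119139 = -119142)
((0*(-3449) + d(166)) + o) - 1*461901 = ((0*(-3449) + 166) - 119142) - 1*461901 = ((0 + 166) - 119142) - 461901 = (166 - 119142) - 461901 = -118976 - 461901 = -580877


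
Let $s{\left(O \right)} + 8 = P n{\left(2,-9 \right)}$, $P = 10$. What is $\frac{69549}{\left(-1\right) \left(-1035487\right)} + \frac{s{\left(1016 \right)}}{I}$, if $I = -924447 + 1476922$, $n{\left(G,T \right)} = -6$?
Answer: $\frac{38353670659}{572080680325} \approx 0.067042$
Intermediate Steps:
$s{\left(O \right)} = -68$ ($s{\left(O \right)} = -8 + 10 \left(-6\right) = -8 - 60 = -68$)
$I = 552475$
$\frac{69549}{\left(-1\right) \left(-1035487\right)} + \frac{s{\left(1016 \right)}}{I} = \frac{69549}{\left(-1\right) \left(-1035487\right)} - \frac{68}{552475} = \frac{69549}{1035487} - \frac{68}{552475} = \frac{38353670659}{572080680325}$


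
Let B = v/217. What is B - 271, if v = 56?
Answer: -8393/31 ≈ -270.74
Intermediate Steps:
B = 8/31 (B = 56/217 = 56*(1/217) = 8/31 ≈ 0.25806)
B - 271 = 8/31 - 271 = -8393/31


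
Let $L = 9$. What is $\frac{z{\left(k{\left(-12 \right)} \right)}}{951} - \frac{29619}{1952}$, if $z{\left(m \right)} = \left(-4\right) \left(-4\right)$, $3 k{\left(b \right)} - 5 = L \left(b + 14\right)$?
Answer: $- \frac{28136437}{1856352} \approx -15.157$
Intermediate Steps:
$k{\left(b \right)} = \frac{131}{3} + 3 b$ ($k{\left(b \right)} = \frac{5}{3} + \frac{9 \left(b + 14\right)}{3} = \frac{5}{3} + \frac{9 \left(14 + b\right)}{3} = \frac{5}{3} + \frac{126 + 9 b}{3} = \frac{5}{3} + \left(42 + 3 b\right) = \frac{131}{3} + 3 b$)
$z{\left(m \right)} = 16$
$\frac{z{\left(k{\left(-12 \right)} \right)}}{951} - \frac{29619}{1952} = \frac{16}{951} - \frac{29619}{1952} = - \frac{28136437}{1856352}$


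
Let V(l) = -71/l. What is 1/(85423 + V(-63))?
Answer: 63/5381720 ≈ 1.1706e-5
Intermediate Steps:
1/(85423 + V(-63)) = 1/(85423 - 71/(-63)) = 1/(85423 - 71*(-1/63)) = 1/(85423 + 71/63) = 1/(5381720/63) = 63/5381720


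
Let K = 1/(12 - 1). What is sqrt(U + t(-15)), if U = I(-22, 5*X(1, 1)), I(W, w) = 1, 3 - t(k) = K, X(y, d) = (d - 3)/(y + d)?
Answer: sqrt(473)/11 ≈ 1.9771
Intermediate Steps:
K = 1/11 ≈ 0.090909
X(y, d) = (-3 + d)/(d + y)
t(k) = 32/11 (t(k) = 3 - 1*1/11 = 3 - 1/11 = 32/11)
U = 1
sqrt(U + t(-15)) = sqrt(1 + 32/11) = sqrt(43/11) = sqrt(473)/11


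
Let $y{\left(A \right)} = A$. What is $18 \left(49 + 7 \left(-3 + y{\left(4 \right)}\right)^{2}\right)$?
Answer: $1008$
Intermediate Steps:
$18 \left(49 + 7 \left(-3 + y{\left(4 \right)}\right)^{2}\right) = 18 \left(49 + 7 \left(-3 + 4\right)^{2}\right) = 18 \left(49 + 7 \cdot 1^{2}\right) = 18 \left(49 + 7 \cdot 1\right) = 18 \left(49 + 7\right) = 18 \cdot 56 = 1008$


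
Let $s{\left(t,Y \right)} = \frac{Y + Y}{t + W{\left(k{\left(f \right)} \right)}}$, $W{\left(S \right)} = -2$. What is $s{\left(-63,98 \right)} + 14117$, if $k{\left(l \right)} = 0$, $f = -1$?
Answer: $\frac{917409}{65} \approx 14114.0$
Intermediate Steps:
$s{\left(t,Y \right)} = \frac{2 Y}{-2 + t}$ ($s{\left(t,Y \right)} = \frac{Y + Y}{t - 2} = \frac{2 Y}{-2 + t}$)
$s{\left(-63,98 \right)} + 14117 = 2 \cdot 98 \frac{1}{-2 - 63} + 14117 = 2 \cdot 98 \frac{1}{-65} + 14117 = 2 \cdot 98 \left(- \frac{1}{65}\right) + 14117 = - \frac{196}{65} + 14117 = \frac{917409}{65}$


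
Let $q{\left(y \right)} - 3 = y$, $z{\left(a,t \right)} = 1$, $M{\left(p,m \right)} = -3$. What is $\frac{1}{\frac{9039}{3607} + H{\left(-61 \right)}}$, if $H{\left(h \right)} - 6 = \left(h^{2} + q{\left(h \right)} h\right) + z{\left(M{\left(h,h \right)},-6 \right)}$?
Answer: $\frac{3607}{26217501} \approx 0.00013758$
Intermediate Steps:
$q{\left(y \right)} = 3 + y$
$H{\left(h \right)} = 7 + h^{2} + h \left(3 + h\right)$ ($H{\left(h \right)} = 6 + \left(\left(h^{2} + \left(3 + h\right) h\right) + 1\right) = 6 + \left(\left(h^{2} + h \left(3 + h\right)\right) + 1\right) = 6 + \left(1 + h^{2} + h \left(3 + h\right)\right) = 7 + h^{2} + h \left(3 + h\right)$)
$\frac{1}{\frac{9039}{3607} + H{\left(-61 \right)}} = \frac{1}{\frac{9039}{3607} + \left(7 + \left(-61\right)^{2} - 61 \left(3 - 61\right)\right)} = \frac{1}{9039 \cdot \frac{1}{3607} + \left(7 + 3721 - -3538\right)} = \frac{1}{\frac{9039}{3607} + \left(7 + 3721 + 3538\right)} = \frac{1}{\frac{9039}{3607} + 7266} = \frac{1}{\frac{26217501}{3607}} = \frac{3607}{26217501}$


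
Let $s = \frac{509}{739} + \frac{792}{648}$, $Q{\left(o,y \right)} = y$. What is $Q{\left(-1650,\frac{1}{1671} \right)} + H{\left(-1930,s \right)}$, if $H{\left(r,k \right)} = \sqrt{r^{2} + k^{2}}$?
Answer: $\frac{1}{1671} + \frac{10 \sqrt{1647740966890}}{6651} \approx 1930.0$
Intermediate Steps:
$s = \frac{12710}{6651}$ ($s = 509 \cdot \frac{1}{739} + 792 \cdot \frac{1}{648} = \frac{509}{739} + \frac{11}{9} = \frac{12710}{6651} \approx 1.911$)
$H{\left(r,k \right)} = \sqrt{k^{2} + r^{2}}$
$Q{\left(-1650,\frac{1}{1671} \right)} + H{\left(-1930,s \right)} = \frac{1}{1671} + \sqrt{\left(\frac{12710}{6651}\right)^{2} + \left(-1930\right)^{2}} = \frac{1}{1671} + \sqrt{\frac{161544100}{44235801} + 3724900} = \frac{1}{1671} + \sqrt{\frac{164774096689000}{44235801}} = \frac{1}{1671} + \frac{10 \sqrt{1647740966890}}{6651}$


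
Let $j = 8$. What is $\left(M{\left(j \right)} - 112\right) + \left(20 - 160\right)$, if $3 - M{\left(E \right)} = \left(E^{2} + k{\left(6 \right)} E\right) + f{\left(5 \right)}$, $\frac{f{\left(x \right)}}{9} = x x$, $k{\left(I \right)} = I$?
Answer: $-586$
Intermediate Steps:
$f{\left(x \right)} = 9 x^{2}$ ($f{\left(x \right)} = 9 x x = 9 x^{2}$)
$M{\left(E \right)} = -222 - E^{2} - 6 E$ ($M{\left(E \right)} = 3 - \left(\left(E^{2} + 6 E\right) + 9 \cdot 5^{2}\right) = 3 - \left(\left(E^{2} + 6 E\right) + 9 \cdot 25\right) = 3 - \left(\left(E^{2} + 6 E\right) + 225\right) = 3 - \left(225 + E^{2} + 6 E\right) = -222 - E^{2} - 6 E$)
$\left(M{\left(j \right)} - 112\right) + \left(20 - 160\right) = \left(\left(-222 - 8^{2} - 48\right) - 112\right) + \left(20 - 160\right) = \left(\left(-222 - 64 - 48\right) - 112\right) - 140 = \left(-334 - 112\right) - 140 = -446 - 140 = -586$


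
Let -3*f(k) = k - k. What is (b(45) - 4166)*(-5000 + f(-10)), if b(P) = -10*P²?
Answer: 122080000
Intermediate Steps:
f(k) = 0 (f(k) = -(k - k)/3 = -⅓*0 = 0)
(b(45) - 4166)*(-5000 + f(-10)) = (-10*45² - 4166)*(-5000 + 0) = (-10*2025 - 4166)*(-5000) = (-20250 - 4166)*(-5000) = -24416*(-5000) = 122080000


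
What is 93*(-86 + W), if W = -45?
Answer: -12183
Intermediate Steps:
93*(-86 + W) = 93*(-86 - 45) = 93*(-131) = -12183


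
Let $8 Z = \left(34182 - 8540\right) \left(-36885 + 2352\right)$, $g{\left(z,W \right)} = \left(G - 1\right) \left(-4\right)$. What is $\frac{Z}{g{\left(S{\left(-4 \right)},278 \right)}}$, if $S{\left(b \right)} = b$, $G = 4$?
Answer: $\frac{147582531}{16} \approx 9.2239 \cdot 10^{6}$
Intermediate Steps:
$g{\left(z,W \right)} = -12$ ($g{\left(z,W \right)} = \left(4 - 1\right) \left(-4\right) = 3 \left(-4\right) = -12$)
$Z = - \frac{442747593}{4}$ ($Z = \frac{\left(34182 - 8540\right) \left(-36885 + 2352\right)}{8} = \frac{25642 \left(-34533\right)}{8} = \frac{1}{8} \left(-885495186\right) = - \frac{442747593}{4} \approx -1.1069 \cdot 10^{8}$)
$\frac{Z}{g{\left(S{\left(-4 \right)},278 \right)}} = - \frac{442747593}{4 \left(-12\right)} = \left(- \frac{442747593}{4}\right) \left(- \frac{1}{12}\right) = \frac{147582531}{16}$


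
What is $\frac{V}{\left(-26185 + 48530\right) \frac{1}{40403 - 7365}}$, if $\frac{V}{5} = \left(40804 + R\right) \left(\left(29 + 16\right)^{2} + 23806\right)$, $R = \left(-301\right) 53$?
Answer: $\frac{21207957167878}{4469} \approx 4.7456 \cdot 10^{9}$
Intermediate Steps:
$R = -15953$
$V = 3209630905$ ($V = 5 \left(40804 - 15953\right) \left(\left(29 + 16\right)^{2} + 23806\right) = 5 \cdot 24851 \left(45^{2} + 23806\right) = 5 \cdot 24851 \left(2025 + 23806\right) = 5 \cdot 24851 \cdot 25831 = 5 \cdot 641926181 = 3209630905$)
$\frac{V}{\left(-26185 + 48530\right) \frac{1}{40403 - 7365}} = \frac{3209630905}{\left(-26185 + 48530\right) \frac{1}{40403 - 7365}} = \frac{3209630905}{22345 \cdot \frac{1}{33038}} = \frac{3209630905}{\frac{22345}{33038}} = 3209630905 \cdot \frac{33038}{22345} = \frac{21207957167878}{4469}$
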